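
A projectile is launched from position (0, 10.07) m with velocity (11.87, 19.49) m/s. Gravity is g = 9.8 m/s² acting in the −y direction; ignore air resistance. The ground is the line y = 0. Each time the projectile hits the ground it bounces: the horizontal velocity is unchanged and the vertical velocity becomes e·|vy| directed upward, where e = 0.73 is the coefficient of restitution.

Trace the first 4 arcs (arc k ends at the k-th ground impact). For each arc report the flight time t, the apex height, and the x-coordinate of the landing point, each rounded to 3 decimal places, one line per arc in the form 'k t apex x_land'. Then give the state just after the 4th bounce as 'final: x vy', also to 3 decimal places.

Arc 1: start y=10.070, vy=19.490 → t=4.440, apex=29.451, x_land=52.707, impact vy=-24.026
  bounce: vy ← 0.73·24.026 = 17.539
Arc 2: start y=0.000, vy=17.539 → t=3.579, apex=15.694, x_land=95.194, impact vy=-17.539
  bounce: vy ← 0.73·17.539 = 12.803
Arc 3: start y=0.000, vy=12.803 → t=2.613, apex=8.363, x_land=126.209, impact vy=-12.803
  bounce: vy ← 0.73·12.803 = 9.346
Arc 4: start y=0.000, vy=9.346 → t=1.907, apex=4.457, x_land=148.850, impact vy=-9.346
  bounce: vy ← 0.73·9.346 = 6.823

1 4.440 29.451 52.707
2 3.579 15.694 95.194
3 2.613 8.363 126.209
4 1.907 4.457 148.850
final: 148.850 6.823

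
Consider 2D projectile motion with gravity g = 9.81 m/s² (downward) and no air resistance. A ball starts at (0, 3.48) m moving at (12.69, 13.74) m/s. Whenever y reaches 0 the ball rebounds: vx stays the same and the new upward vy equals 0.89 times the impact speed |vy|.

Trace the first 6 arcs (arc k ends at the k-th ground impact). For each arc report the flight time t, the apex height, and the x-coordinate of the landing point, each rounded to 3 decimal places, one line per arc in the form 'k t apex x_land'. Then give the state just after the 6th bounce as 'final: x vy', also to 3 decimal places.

Arc 1: start y=3.480, vy=13.740 → t=3.035, apex=13.102, x_land=38.514, impact vy=-16.033
  bounce: vy ← 0.89·16.033 = 14.270
Arc 2: start y=0.000, vy=14.270 → t=2.909, apex=10.378, x_land=75.432, impact vy=-14.270
  bounce: vy ← 0.89·14.270 = 12.700
Arc 3: start y=0.000, vy=12.700 → t=2.589, apex=8.221, x_land=108.288, impact vy=-12.700
  bounce: vy ← 0.89·12.700 = 11.303
Arc 4: start y=0.000, vy=11.303 → t=2.304, apex=6.512, x_land=137.531, impact vy=-11.303
  bounce: vy ← 0.89·11.303 = 10.060
Arc 5: start y=0.000, vy=10.060 → t=2.051, apex=5.158, x_land=163.557, impact vy=-10.060
  bounce: vy ← 0.89·10.060 = 8.953
Arc 6: start y=0.000, vy=8.953 → t=1.825, apex=4.085, x_land=186.720, impact vy=-8.953
  bounce: vy ← 0.89·8.953 = 7.968

1 3.035 13.102 38.514
2 2.909 10.378 75.432
3 2.589 8.221 108.288
4 2.304 6.512 137.531
5 2.051 5.158 163.557
6 1.825 4.085 186.720
final: 186.720 7.968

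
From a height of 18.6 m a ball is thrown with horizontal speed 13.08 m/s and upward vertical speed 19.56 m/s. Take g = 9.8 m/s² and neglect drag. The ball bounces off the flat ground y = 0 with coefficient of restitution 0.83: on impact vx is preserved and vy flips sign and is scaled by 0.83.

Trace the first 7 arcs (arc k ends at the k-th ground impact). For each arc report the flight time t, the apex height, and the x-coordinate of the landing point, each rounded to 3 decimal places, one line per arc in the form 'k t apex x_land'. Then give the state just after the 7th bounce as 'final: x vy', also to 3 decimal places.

Arc 1: start y=18.600, vy=19.560 → t=4.785, apex=38.120, x_land=62.589, impact vy=-27.334
  bounce: vy ← 0.83·27.334 = 22.687
Arc 2: start y=0.000, vy=22.687 → t=4.630, apex=26.261, x_land=123.151, impact vy=-22.687
  bounce: vy ← 0.83·22.687 = 18.830
Arc 3: start y=0.000, vy=18.830 → t=3.843, apex=18.091, x_land=173.416, impact vy=-18.830
  bounce: vy ← 0.83·18.830 = 15.629
Arc 4: start y=0.000, vy=15.629 → t=3.190, apex=12.463, x_land=215.137, impact vy=-15.629
  bounce: vy ← 0.83·15.629 = 12.972
Arc 5: start y=0.000, vy=12.972 → t=2.647, apex=8.586, x_land=249.765, impact vy=-12.972
  bounce: vy ← 0.83·12.972 = 10.767
Arc 6: start y=0.000, vy=10.767 → t=2.197, apex=5.915, x_land=278.506, impact vy=-10.767
  bounce: vy ← 0.83·10.767 = 8.937
Arc 7: start y=0.000, vy=8.937 → t=1.824, apex=4.075, x_land=302.362, impact vy=-8.937
  bounce: vy ← 0.83·8.937 = 7.417

1 4.785 38.120 62.589
2 4.630 26.261 123.151
3 3.843 18.091 173.416
4 3.190 12.463 215.137
5 2.647 8.586 249.765
6 2.197 5.915 278.506
7 1.824 4.075 302.362
final: 302.362 7.417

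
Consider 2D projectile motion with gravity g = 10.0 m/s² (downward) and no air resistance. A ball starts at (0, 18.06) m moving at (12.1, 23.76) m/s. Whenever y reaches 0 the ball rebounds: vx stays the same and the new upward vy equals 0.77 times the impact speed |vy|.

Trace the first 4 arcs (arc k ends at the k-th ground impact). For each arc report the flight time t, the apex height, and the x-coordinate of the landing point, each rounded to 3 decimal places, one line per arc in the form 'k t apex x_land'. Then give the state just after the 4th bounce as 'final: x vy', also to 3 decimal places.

1 5.419 46.287 65.565
2 4.686 27.443 122.261
3 3.608 16.271 165.916
4 2.778 9.647 199.531
final: 199.531 10.696

Arc 1: start y=18.060, vy=23.760 → t=5.419, apex=46.287, x_land=65.565, impact vy=-30.426
  bounce: vy ← 0.77·30.426 = 23.428
Arc 2: start y=0.000, vy=23.428 → t=4.686, apex=27.443, x_land=122.261, impact vy=-23.428
  bounce: vy ← 0.77·23.428 = 18.040
Arc 3: start y=0.000, vy=18.040 → t=3.608, apex=16.271, x_land=165.916, impact vy=-18.040
  bounce: vy ← 0.77·18.040 = 13.890
Arc 4: start y=0.000, vy=13.890 → t=2.778, apex=9.647, x_land=199.531, impact vy=-13.890
  bounce: vy ← 0.77·13.890 = 10.696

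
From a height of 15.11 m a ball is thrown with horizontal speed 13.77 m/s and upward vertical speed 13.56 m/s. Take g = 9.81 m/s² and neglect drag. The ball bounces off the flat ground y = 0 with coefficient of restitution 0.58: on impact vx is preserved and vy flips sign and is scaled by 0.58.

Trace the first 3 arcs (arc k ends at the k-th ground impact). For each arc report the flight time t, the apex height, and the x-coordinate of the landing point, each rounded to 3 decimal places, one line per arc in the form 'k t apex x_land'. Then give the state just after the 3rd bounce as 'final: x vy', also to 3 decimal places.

1 3.616 24.482 49.797
2 2.592 8.236 85.483
3 1.503 2.770 106.181
final: 106.181 4.276

Arc 1: start y=15.110, vy=13.560 → t=3.616, apex=24.482, x_land=49.797, impact vy=-21.916
  bounce: vy ← 0.58·21.916 = 12.712
Arc 2: start y=0.000, vy=12.712 → t=2.592, apex=8.236, x_land=85.483, impact vy=-12.712
  bounce: vy ← 0.58·12.712 = 7.373
Arc 3: start y=0.000, vy=7.373 → t=1.503, apex=2.770, x_land=106.181, impact vy=-7.373
  bounce: vy ← 0.58·7.373 = 4.276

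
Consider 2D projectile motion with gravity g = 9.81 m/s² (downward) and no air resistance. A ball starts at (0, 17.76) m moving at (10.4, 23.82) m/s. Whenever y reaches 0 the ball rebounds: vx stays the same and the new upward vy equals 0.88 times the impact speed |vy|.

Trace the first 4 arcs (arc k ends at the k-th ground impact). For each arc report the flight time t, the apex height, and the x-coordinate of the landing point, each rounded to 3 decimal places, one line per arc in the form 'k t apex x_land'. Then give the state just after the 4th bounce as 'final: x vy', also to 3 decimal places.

1 5.513 46.679 57.336
2 5.429 36.148 113.802
3 4.778 27.993 163.492
4 4.205 21.678 207.219
final: 207.219 18.149

Arc 1: start y=17.760, vy=23.820 → t=5.513, apex=46.679, x_land=57.336, impact vy=-30.263
  bounce: vy ← 0.88·30.263 = 26.631
Arc 2: start y=0.000, vy=26.631 → t=5.429, apex=36.148, x_land=113.802, impact vy=-26.631
  bounce: vy ← 0.88·26.631 = 23.436
Arc 3: start y=0.000, vy=23.436 → t=4.778, apex=27.993, x_land=163.492, impact vy=-23.436
  bounce: vy ← 0.88·23.436 = 20.623
Arc 4: start y=0.000, vy=20.623 → t=4.205, apex=21.678, x_land=207.219, impact vy=-20.623
  bounce: vy ← 0.88·20.623 = 18.149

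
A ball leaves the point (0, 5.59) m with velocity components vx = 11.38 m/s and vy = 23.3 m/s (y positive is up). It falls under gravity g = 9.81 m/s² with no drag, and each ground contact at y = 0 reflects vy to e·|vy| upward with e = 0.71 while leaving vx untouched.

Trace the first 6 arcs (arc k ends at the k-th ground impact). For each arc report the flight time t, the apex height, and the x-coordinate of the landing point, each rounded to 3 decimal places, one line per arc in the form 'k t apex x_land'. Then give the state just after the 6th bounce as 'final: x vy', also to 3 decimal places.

Arc 1: start y=5.590, vy=23.300 → t=4.979, apex=33.260, x_land=56.663, impact vy=-25.545
  bounce: vy ← 0.71·25.545 = 18.137
Arc 2: start y=0.000, vy=18.137 → t=3.698, apex=16.766, x_land=98.742, impact vy=-18.137
  bounce: vy ← 0.71·18.137 = 12.877
Arc 3: start y=0.000, vy=12.877 → t=2.625, apex=8.452, x_land=128.619, impact vy=-12.877
  bounce: vy ← 0.71·12.877 = 9.143
Arc 4: start y=0.000, vy=9.143 → t=1.864, apex=4.261, x_land=149.832, impact vy=-9.143
  bounce: vy ← 0.71·9.143 = 6.492
Arc 5: start y=0.000, vy=6.492 → t=1.323, apex=2.148, x_land=164.892, impact vy=-6.492
  bounce: vy ← 0.71·6.492 = 4.609
Arc 6: start y=0.000, vy=4.609 → t=0.940, apex=1.083, x_land=175.586, impact vy=-4.609
  bounce: vy ← 0.71·4.609 = 3.272

1 4.979 33.260 56.663
2 3.698 16.766 98.742
3 2.625 8.452 128.619
4 1.864 4.261 149.832
5 1.323 2.148 164.892
6 0.940 1.083 175.586
final: 175.586 3.272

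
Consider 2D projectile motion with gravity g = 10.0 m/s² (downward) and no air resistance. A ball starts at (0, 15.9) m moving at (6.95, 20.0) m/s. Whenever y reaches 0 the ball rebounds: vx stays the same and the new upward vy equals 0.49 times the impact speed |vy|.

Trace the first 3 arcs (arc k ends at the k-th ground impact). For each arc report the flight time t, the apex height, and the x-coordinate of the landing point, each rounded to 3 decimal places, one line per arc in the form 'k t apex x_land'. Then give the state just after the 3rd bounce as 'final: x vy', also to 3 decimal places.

1 4.680 35.900 32.523
2 2.626 8.620 50.773
3 1.287 2.070 59.716
final: 59.716 3.152

Arc 1: start y=15.900, vy=20.000 → t=4.680, apex=35.900, x_land=32.523, impact vy=-26.796
  bounce: vy ← 0.49·26.796 = 13.130
Arc 2: start y=0.000, vy=13.130 → t=2.626, apex=8.620, x_land=50.773, impact vy=-13.130
  bounce: vy ← 0.49·13.130 = 6.434
Arc 3: start y=0.000, vy=6.434 → t=1.287, apex=2.070, x_land=59.716, impact vy=-6.434
  bounce: vy ← 0.49·6.434 = 3.152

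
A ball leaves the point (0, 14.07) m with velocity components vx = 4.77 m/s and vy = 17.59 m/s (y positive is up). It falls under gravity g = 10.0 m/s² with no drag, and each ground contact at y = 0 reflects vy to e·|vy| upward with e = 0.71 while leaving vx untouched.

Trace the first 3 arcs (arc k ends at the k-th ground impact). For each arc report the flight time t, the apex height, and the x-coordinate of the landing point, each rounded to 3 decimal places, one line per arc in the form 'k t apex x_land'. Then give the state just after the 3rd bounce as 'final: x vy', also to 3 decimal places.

Arc 1: start y=14.070, vy=17.590 → t=4.190, apex=29.540, x_land=19.985, impact vy=-24.307
  bounce: vy ← 0.71·24.307 = 17.258
Arc 2: start y=0.000, vy=17.258 → t=3.452, apex=14.891, x_land=36.448, impact vy=-17.258
  bounce: vy ← 0.71·17.258 = 12.253
Arc 3: start y=0.000, vy=12.253 → t=2.451, apex=7.507, x_land=48.138, impact vy=-12.253
  bounce: vy ← 0.71·12.253 = 8.700

1 4.190 29.540 19.985
2 3.452 14.891 36.448
3 2.451 7.507 48.138
final: 48.138 8.700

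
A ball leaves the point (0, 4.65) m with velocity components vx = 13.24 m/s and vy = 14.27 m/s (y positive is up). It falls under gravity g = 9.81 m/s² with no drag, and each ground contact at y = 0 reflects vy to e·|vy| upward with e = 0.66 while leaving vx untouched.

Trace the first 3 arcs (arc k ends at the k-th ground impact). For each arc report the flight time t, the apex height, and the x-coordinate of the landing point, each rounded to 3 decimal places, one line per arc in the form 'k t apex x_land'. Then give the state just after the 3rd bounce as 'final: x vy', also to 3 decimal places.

1 3.205 15.029 42.435
2 2.311 6.547 73.027
3 1.525 2.852 93.217
final: 93.217 4.937

Arc 1: start y=4.650, vy=14.270 → t=3.205, apex=15.029, x_land=42.435, impact vy=-17.172
  bounce: vy ← 0.66·17.172 = 11.333
Arc 2: start y=0.000, vy=11.333 → t=2.311, apex=6.547, x_land=73.027, impact vy=-11.333
  bounce: vy ← 0.66·11.333 = 7.480
Arc 3: start y=0.000, vy=7.480 → t=1.525, apex=2.852, x_land=93.217, impact vy=-7.480
  bounce: vy ← 0.66·7.480 = 4.937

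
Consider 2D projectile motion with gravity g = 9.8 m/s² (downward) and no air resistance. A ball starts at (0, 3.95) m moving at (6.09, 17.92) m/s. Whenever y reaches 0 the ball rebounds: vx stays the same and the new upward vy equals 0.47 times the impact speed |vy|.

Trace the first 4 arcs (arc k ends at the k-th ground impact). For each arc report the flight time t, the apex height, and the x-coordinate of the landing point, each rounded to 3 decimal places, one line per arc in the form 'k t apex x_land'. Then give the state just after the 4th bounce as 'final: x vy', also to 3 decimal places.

Arc 1: start y=3.950, vy=17.920 → t=3.866, apex=20.334, x_land=23.542, impact vy=-19.964
  bounce: vy ← 0.47·19.964 = 9.383
Arc 2: start y=0.000, vy=9.383 → t=1.915, apex=4.492, x_land=35.204, impact vy=-9.383
  bounce: vy ← 0.47·9.383 = 4.410
Arc 3: start y=0.000, vy=4.410 → t=0.900, apex=0.992, x_land=40.685, impact vy=-4.410
  bounce: vy ← 0.47·4.410 = 2.073
Arc 4: start y=0.000, vy=2.073 → t=0.423, apex=0.219, x_land=43.261, impact vy=-2.073
  bounce: vy ← 0.47·2.073 = 0.974

1 3.866 20.334 23.542
2 1.915 4.492 35.204
3 0.900 0.992 40.685
4 0.423 0.219 43.261
final: 43.261 0.974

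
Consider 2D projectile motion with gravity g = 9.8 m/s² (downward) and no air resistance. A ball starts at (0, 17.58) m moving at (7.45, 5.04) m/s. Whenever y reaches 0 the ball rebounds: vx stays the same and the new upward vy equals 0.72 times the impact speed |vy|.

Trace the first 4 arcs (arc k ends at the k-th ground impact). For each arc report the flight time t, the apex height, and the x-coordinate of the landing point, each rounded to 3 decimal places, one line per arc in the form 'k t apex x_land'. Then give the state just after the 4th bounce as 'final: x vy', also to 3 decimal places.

Arc 1: start y=17.580, vy=5.040 → t=2.477, apex=18.876, x_land=18.454, impact vy=-19.235
  bounce: vy ← 0.72·19.235 = 13.849
Arc 2: start y=0.000, vy=13.849 → t=2.826, apex=9.785, x_land=39.510, impact vy=-13.849
  bounce: vy ← 0.72·13.849 = 9.971
Arc 3: start y=0.000, vy=9.971 → t=2.035, apex=5.073, x_land=54.670, impact vy=-9.971
  bounce: vy ← 0.72·9.971 = 7.179
Arc 4: start y=0.000, vy=7.179 → t=1.465, apex=2.630, x_land=65.585, impact vy=-7.179
  bounce: vy ← 0.72·7.179 = 5.169

1 2.477 18.876 18.454
2 2.826 9.785 39.510
3 2.035 5.073 54.670
4 1.465 2.630 65.585
final: 65.585 5.169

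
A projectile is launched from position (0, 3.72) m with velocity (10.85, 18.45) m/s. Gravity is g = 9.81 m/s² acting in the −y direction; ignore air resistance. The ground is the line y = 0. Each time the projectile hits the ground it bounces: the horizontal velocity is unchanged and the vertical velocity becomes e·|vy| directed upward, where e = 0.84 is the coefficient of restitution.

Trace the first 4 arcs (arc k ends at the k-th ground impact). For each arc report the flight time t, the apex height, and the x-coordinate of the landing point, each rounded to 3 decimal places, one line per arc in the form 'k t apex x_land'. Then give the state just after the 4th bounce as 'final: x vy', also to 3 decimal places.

1 3.953 21.070 42.893
2 3.482 14.867 80.672
3 2.925 10.490 112.407
4 2.457 7.402 139.063
final: 139.063 10.123

Arc 1: start y=3.720, vy=18.450 → t=3.953, apex=21.070, x_land=42.893, impact vy=-20.332
  bounce: vy ← 0.84·20.332 = 17.079
Arc 2: start y=0.000, vy=17.079 → t=3.482, apex=14.867, x_land=80.672, impact vy=-17.079
  bounce: vy ← 0.84·17.079 = 14.346
Arc 3: start y=0.000, vy=14.346 → t=2.925, apex=10.490, x_land=112.407, impact vy=-14.346
  bounce: vy ← 0.84·14.346 = 12.051
Arc 4: start y=0.000, vy=12.051 → t=2.457, apex=7.402, x_land=139.063, impact vy=-12.051
  bounce: vy ← 0.84·12.051 = 10.123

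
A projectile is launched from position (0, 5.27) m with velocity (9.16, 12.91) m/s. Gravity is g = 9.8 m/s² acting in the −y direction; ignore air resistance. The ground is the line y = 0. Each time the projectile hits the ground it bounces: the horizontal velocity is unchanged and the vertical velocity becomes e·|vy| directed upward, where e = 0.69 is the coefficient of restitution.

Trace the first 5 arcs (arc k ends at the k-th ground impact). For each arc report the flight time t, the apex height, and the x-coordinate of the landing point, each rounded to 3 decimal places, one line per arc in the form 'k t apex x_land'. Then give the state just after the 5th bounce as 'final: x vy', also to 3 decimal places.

1 2.994 13.773 27.424
2 2.314 6.558 48.618
3 1.596 3.122 63.241
4 1.102 1.486 73.331
5 0.760 0.708 80.293
final: 80.293 2.570

Arc 1: start y=5.270, vy=12.910 → t=2.994, apex=13.773, x_land=27.424, impact vy=-16.430
  bounce: vy ← 0.69·16.430 = 11.337
Arc 2: start y=0.000, vy=11.337 → t=2.314, apex=6.558, x_land=48.618, impact vy=-11.337
  bounce: vy ← 0.69·11.337 = 7.823
Arc 3: start y=0.000, vy=7.823 → t=1.596, apex=3.122, x_land=63.241, impact vy=-7.823
  bounce: vy ← 0.69·7.823 = 5.398
Arc 4: start y=0.000, vy=5.398 → t=1.102, apex=1.486, x_land=73.331, impact vy=-5.398
  bounce: vy ← 0.69·5.398 = 3.724
Arc 5: start y=0.000, vy=3.724 → t=0.760, apex=0.708, x_land=80.293, impact vy=-3.724
  bounce: vy ← 0.69·3.724 = 2.570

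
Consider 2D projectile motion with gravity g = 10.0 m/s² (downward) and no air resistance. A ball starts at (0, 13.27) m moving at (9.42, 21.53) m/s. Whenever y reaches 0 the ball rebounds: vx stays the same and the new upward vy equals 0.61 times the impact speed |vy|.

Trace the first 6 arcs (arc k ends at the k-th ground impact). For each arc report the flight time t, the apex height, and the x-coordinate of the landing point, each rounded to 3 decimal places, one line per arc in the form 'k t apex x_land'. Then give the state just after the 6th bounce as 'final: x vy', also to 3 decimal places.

1 4.853 36.447 45.714
2 3.294 13.562 76.742
3 2.009 5.046 95.670
4 1.226 1.878 107.215
5 0.748 0.699 114.258
6 0.456 0.260 118.554
final: 118.554 1.391

Arc 1: start y=13.270, vy=21.530 → t=4.853, apex=36.447, x_land=45.714, impact vy=-26.999
  bounce: vy ← 0.61·26.999 = 16.469
Arc 2: start y=0.000, vy=16.469 → t=3.294, apex=13.562, x_land=76.742, impact vy=-16.469
  bounce: vy ← 0.61·16.469 = 10.046
Arc 3: start y=0.000, vy=10.046 → t=2.009, apex=5.046, x_land=95.670, impact vy=-10.046
  bounce: vy ← 0.61·10.046 = 6.128
Arc 4: start y=0.000, vy=6.128 → t=1.226, apex=1.878, x_land=107.215, impact vy=-6.128
  bounce: vy ← 0.61·6.128 = 3.738
Arc 5: start y=0.000, vy=3.738 → t=0.748, apex=0.699, x_land=114.258, impact vy=-3.738
  bounce: vy ← 0.61·3.738 = 2.280
Arc 6: start y=0.000, vy=2.280 → t=0.456, apex=0.260, x_land=118.554, impact vy=-2.280
  bounce: vy ← 0.61·2.280 = 1.391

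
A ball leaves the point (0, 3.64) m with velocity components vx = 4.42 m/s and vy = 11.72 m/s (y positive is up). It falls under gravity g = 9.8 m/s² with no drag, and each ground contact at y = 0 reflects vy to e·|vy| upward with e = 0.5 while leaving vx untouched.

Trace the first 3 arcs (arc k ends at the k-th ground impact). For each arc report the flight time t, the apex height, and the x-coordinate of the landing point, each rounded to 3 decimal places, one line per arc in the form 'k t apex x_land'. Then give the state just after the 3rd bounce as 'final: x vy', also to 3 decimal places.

1 2.670 10.648 11.802
2 1.474 2.662 18.317
3 0.737 0.666 21.575
final: 21.575 1.806

Arc 1: start y=3.640, vy=11.720 → t=2.670, apex=10.648, x_land=11.802, impact vy=-14.447
  bounce: vy ← 0.5·14.447 = 7.223
Arc 2: start y=0.000, vy=7.223 → t=1.474, apex=2.662, x_land=18.317, impact vy=-7.223
  bounce: vy ← 0.5·7.223 = 3.612
Arc 3: start y=0.000, vy=3.612 → t=0.737, apex=0.666, x_land=21.575, impact vy=-3.612
  bounce: vy ← 0.5·3.612 = 1.806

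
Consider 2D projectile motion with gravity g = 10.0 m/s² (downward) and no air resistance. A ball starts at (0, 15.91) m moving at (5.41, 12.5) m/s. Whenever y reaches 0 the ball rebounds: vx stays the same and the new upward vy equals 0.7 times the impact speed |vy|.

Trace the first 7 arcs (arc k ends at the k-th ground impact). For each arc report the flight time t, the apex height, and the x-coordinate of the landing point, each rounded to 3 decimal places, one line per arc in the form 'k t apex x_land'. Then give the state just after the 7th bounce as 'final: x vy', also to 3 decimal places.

1 3.428 23.723 18.546
2 3.049 11.624 35.044
3 2.135 5.696 46.592
4 1.494 2.791 54.676
5 1.046 1.368 60.335
6 0.732 0.670 64.296
7 0.513 0.328 67.069
final: 67.069 1.794

Arc 1: start y=15.910, vy=12.500 → t=3.428, apex=23.723, x_land=18.546, impact vy=-21.782
  bounce: vy ← 0.7·21.782 = 15.247
Arc 2: start y=0.000, vy=15.247 → t=3.049, apex=11.624, x_land=35.044, impact vy=-15.247
  bounce: vy ← 0.7·15.247 = 10.673
Arc 3: start y=0.000, vy=10.673 → t=2.135, apex=5.696, x_land=46.592, impact vy=-10.673
  bounce: vy ← 0.7·10.673 = 7.471
Arc 4: start y=0.000, vy=7.471 → t=1.494, apex=2.791, x_land=54.676, impact vy=-7.471
  bounce: vy ← 0.7·7.471 = 5.230
Arc 5: start y=0.000, vy=5.230 → t=1.046, apex=1.368, x_land=60.335, impact vy=-5.230
  bounce: vy ← 0.7·5.230 = 3.661
Arc 6: start y=0.000, vy=3.661 → t=0.732, apex=0.670, x_land=64.296, impact vy=-3.661
  bounce: vy ← 0.7·3.661 = 2.563
Arc 7: start y=0.000, vy=2.563 → t=0.513, apex=0.328, x_land=67.069, impact vy=-2.563
  bounce: vy ← 0.7·2.563 = 1.794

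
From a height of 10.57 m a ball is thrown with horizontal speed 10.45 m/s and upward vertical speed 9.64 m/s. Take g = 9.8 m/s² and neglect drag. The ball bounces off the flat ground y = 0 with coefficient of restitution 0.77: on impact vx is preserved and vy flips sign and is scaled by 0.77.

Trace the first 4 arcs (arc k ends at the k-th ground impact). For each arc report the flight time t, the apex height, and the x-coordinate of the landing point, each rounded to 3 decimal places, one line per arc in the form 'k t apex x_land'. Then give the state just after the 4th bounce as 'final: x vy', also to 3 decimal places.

Arc 1: start y=10.570, vy=9.640 → t=2.751, apex=15.311, x_land=28.752, impact vy=-17.323
  bounce: vy ← 0.77·17.323 = 13.339
Arc 2: start y=0.000, vy=13.339 → t=2.722, apex=9.078, x_land=57.199, impact vy=-13.339
  bounce: vy ← 0.77·13.339 = 10.271
Arc 3: start y=0.000, vy=10.271 → t=2.096, apex=5.382, x_land=79.104, impact vy=-10.271
  bounce: vy ← 0.77·10.271 = 7.909
Arc 4: start y=0.000, vy=7.909 → t=1.614, apex=3.191, x_land=95.971, impact vy=-7.909
  bounce: vy ← 0.77·7.909 = 6.090

1 2.751 15.311 28.752
2 2.722 9.078 57.199
3 2.096 5.382 79.104
4 1.614 3.191 95.971
final: 95.971 6.090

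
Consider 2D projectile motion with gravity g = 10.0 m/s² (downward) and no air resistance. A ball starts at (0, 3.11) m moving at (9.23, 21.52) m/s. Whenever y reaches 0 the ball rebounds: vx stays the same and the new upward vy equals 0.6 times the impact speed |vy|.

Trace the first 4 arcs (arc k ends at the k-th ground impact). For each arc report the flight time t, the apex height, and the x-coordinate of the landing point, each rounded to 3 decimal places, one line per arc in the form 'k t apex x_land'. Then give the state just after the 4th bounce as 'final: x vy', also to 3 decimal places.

Arc 1: start y=3.110, vy=21.520 → t=4.444, apex=26.266, x_land=41.018, impact vy=-22.920
  bounce: vy ← 0.6·22.920 = 13.752
Arc 2: start y=0.000, vy=13.752 → t=2.750, apex=9.456, x_land=66.404, impact vy=-13.752
  bounce: vy ← 0.6·13.752 = 8.251
Arc 3: start y=0.000, vy=8.251 → t=1.650, apex=3.404, x_land=81.635, impact vy=-8.251
  bounce: vy ← 0.6·8.251 = 4.951
Arc 4: start y=0.000, vy=4.951 → t=0.990, apex=1.225, x_land=90.774, impact vy=-4.951
  bounce: vy ← 0.6·4.951 = 2.970

1 4.444 26.266 41.018
2 2.750 9.456 66.404
3 1.650 3.404 81.635
4 0.990 1.225 90.774
final: 90.774 2.970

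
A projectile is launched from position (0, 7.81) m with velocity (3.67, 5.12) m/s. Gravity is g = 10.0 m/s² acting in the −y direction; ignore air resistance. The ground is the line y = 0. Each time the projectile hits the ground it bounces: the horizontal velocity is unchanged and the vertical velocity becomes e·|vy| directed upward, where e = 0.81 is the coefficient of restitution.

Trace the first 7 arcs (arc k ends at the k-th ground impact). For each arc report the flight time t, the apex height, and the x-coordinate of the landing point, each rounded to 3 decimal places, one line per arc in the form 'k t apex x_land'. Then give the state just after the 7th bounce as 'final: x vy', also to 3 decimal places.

1 1.863 9.121 6.836
2 2.188 5.984 14.866
3 1.772 3.926 21.370
4 1.436 2.576 26.638
5 1.163 1.690 30.906
6 0.942 1.109 34.362
7 0.763 0.728 37.162
final: 37.162 3.090

Arc 1: start y=7.810, vy=5.120 → t=1.863, apex=9.121, x_land=6.836, impact vy=-13.506
  bounce: vy ← 0.81·13.506 = 10.940
Arc 2: start y=0.000, vy=10.940 → t=2.188, apex=5.984, x_land=14.866, impact vy=-10.940
  bounce: vy ← 0.81·10.940 = 8.861
Arc 3: start y=0.000, vy=8.861 → t=1.772, apex=3.926, x_land=21.370, impact vy=-8.861
  bounce: vy ← 0.81·8.861 = 7.178
Arc 4: start y=0.000, vy=7.178 → t=1.436, apex=2.576, x_land=26.638, impact vy=-7.178
  bounce: vy ← 0.81·7.178 = 5.814
Arc 5: start y=0.000, vy=5.814 → t=1.163, apex=1.690, x_land=30.906, impact vy=-5.814
  bounce: vy ← 0.81·5.814 = 4.709
Arc 6: start y=0.000, vy=4.709 → t=0.942, apex=1.109, x_land=34.362, impact vy=-4.709
  bounce: vy ← 0.81·4.709 = 3.815
Arc 7: start y=0.000, vy=3.815 → t=0.763, apex=0.728, x_land=37.162, impact vy=-3.815
  bounce: vy ← 0.81·3.815 = 3.090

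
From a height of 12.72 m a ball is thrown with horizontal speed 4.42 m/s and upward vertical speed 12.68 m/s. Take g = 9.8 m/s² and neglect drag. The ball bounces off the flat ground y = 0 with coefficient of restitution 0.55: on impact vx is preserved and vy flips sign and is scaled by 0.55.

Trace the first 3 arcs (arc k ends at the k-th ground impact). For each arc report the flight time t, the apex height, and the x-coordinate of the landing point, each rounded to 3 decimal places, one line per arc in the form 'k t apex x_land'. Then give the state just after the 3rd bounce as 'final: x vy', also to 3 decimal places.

Arc 1: start y=12.720, vy=12.680 → t=3.360, apex=20.923, x_land=14.852, impact vy=-20.251
  bounce: vy ← 0.55·20.251 = 11.138
Arc 2: start y=0.000, vy=11.138 → t=2.273, apex=6.329, x_land=24.899, impact vy=-11.138
  bounce: vy ← 0.55·11.138 = 6.126
Arc 3: start y=0.000, vy=6.126 → t=1.250, apex=1.915, x_land=30.425, impact vy=-6.126
  bounce: vy ← 0.55·6.126 = 3.369

1 3.360 20.923 14.852
2 2.273 6.329 24.899
3 1.250 1.915 30.425
final: 30.425 3.369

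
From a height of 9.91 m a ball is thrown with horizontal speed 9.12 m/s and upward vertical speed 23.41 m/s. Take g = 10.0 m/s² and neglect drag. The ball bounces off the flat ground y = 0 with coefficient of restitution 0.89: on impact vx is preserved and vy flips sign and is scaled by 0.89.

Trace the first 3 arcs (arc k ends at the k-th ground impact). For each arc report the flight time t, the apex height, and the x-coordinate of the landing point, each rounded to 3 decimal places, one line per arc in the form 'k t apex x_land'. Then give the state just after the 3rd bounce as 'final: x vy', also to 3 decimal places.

Arc 1: start y=9.910, vy=23.410 → t=5.073, apex=37.311, x_land=46.263, impact vy=-27.317
  bounce: vy ← 0.89·27.317 = 24.312
Arc 2: start y=0.000, vy=24.312 → t=4.862, apex=29.554, x_land=90.609, impact vy=-24.312
  bounce: vy ← 0.89·24.312 = 21.638
Arc 3: start y=0.000, vy=21.638 → t=4.328, apex=23.410, x_land=130.076, impact vy=-21.638
  bounce: vy ← 0.89·21.638 = 19.258

1 5.073 37.311 46.263
2 4.862 29.554 90.609
3 4.328 23.410 130.076
final: 130.076 19.258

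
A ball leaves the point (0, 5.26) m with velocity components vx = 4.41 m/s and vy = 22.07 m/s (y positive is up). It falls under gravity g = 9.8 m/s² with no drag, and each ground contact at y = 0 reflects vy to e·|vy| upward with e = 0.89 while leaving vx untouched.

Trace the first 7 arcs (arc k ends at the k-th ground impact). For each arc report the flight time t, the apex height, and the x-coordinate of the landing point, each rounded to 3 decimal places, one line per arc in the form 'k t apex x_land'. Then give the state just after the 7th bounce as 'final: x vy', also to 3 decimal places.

1 4.731 30.111 20.864
2 4.413 23.851 40.323
3 3.927 18.892 57.642
4 3.495 14.965 73.055
5 3.111 11.854 86.773
6 2.769 9.389 98.982
7 2.464 7.437 109.849
final: 109.849 10.745

Arc 1: start y=5.260, vy=22.070 → t=4.731, apex=30.111, x_land=20.864, impact vy=-24.294
  bounce: vy ← 0.89·24.294 = 21.621
Arc 2: start y=0.000, vy=21.621 → t=4.413, apex=23.851, x_land=40.323, impact vy=-21.621
  bounce: vy ← 0.89·21.621 = 19.243
Arc 3: start y=0.000, vy=19.243 → t=3.927, apex=18.892, x_land=57.642, impact vy=-19.243
  bounce: vy ← 0.89·19.243 = 17.126
Arc 4: start y=0.000, vy=17.126 → t=3.495, apex=14.965, x_land=73.055, impact vy=-17.126
  bounce: vy ← 0.89·17.126 = 15.242
Arc 5: start y=0.000, vy=15.242 → t=3.111, apex=11.854, x_land=86.773, impact vy=-15.242
  bounce: vy ← 0.89·15.242 = 13.566
Arc 6: start y=0.000, vy=13.566 → t=2.769, apex=9.389, x_land=98.982, impact vy=-13.566
  bounce: vy ← 0.89·13.566 = 12.073
Arc 7: start y=0.000, vy=12.073 → t=2.464, apex=7.437, x_land=109.849, impact vy=-12.073
  bounce: vy ← 0.89·12.073 = 10.745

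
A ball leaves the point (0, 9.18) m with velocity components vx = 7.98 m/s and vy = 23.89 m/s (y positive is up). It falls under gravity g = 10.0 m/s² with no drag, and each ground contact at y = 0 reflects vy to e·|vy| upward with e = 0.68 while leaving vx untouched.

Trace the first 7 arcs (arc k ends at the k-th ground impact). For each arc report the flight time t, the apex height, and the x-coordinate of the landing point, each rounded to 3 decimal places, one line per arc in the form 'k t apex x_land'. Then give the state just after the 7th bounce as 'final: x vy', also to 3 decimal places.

1 5.136 37.717 40.981
2 3.735 17.440 70.789
3 2.540 8.064 91.058
4 1.727 3.729 104.841
5 1.174 1.724 114.213
6 0.799 0.797 120.586
7 0.543 0.369 124.920
final: 124.920 1.846

Arc 1: start y=9.180, vy=23.890 → t=5.136, apex=37.717, x_land=40.981, impact vy=-27.465
  bounce: vy ← 0.68·27.465 = 18.676
Arc 2: start y=0.000, vy=18.676 → t=3.735, apex=17.440, x_land=70.789, impact vy=-18.676
  bounce: vy ← 0.68·18.676 = 12.700
Arc 3: start y=0.000, vy=12.700 → t=2.540, apex=8.064, x_land=91.058, impact vy=-12.700
  bounce: vy ← 0.68·12.700 = 8.636
Arc 4: start y=0.000, vy=8.636 → t=1.727, apex=3.729, x_land=104.841, impact vy=-8.636
  bounce: vy ← 0.68·8.636 = 5.872
Arc 5: start y=0.000, vy=5.872 → t=1.174, apex=1.724, x_land=114.213, impact vy=-5.872
  bounce: vy ← 0.68·5.872 = 3.993
Arc 6: start y=0.000, vy=3.993 → t=0.799, apex=0.797, x_land=120.586, impact vy=-3.993
  bounce: vy ← 0.68·3.993 = 2.715
Arc 7: start y=0.000, vy=2.715 → t=0.543, apex=0.369, x_land=124.920, impact vy=-2.715
  bounce: vy ← 0.68·2.715 = 1.846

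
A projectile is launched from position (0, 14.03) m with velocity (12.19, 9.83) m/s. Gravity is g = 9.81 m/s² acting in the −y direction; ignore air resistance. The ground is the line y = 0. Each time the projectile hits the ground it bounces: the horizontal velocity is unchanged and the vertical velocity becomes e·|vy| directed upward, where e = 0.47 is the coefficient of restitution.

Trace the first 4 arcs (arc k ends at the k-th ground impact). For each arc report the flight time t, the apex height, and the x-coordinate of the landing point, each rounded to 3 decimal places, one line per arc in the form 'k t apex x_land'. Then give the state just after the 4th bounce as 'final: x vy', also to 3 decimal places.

1 2.968 18.955 36.178
2 1.848 4.187 58.704
3 0.868 0.925 69.291
4 0.408 0.204 74.266
final: 74.266 0.941

Arc 1: start y=14.030, vy=9.830 → t=2.968, apex=18.955, x_land=36.178, impact vy=-19.285
  bounce: vy ← 0.47·19.285 = 9.064
Arc 2: start y=0.000, vy=9.064 → t=1.848, apex=4.187, x_land=58.704, impact vy=-9.064
  bounce: vy ← 0.47·9.064 = 4.260
Arc 3: start y=0.000, vy=4.260 → t=0.868, apex=0.925, x_land=69.291, impact vy=-4.260
  bounce: vy ← 0.47·4.260 = 2.002
Arc 4: start y=0.000, vy=2.002 → t=0.408, apex=0.204, x_land=74.266, impact vy=-2.002
  bounce: vy ← 0.47·2.002 = 0.941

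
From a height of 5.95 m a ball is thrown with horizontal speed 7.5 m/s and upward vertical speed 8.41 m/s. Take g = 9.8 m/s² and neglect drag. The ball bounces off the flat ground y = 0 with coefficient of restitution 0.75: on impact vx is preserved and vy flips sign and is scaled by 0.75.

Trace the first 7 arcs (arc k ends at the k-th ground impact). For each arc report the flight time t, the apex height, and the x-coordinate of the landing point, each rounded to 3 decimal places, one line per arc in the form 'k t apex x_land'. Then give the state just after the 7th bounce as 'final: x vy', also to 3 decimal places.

Arc 1: start y=5.950, vy=8.410 → t=2.255, apex=9.559, x_land=16.911, impact vy=-13.688
  bounce: vy ← 0.75·13.688 = 10.266
Arc 2: start y=0.000, vy=10.266 → t=2.095, apex=5.377, x_land=32.624, impact vy=-10.266
  bounce: vy ← 0.75·10.266 = 7.699
Arc 3: start y=0.000, vy=7.699 → t=1.571, apex=3.024, x_land=44.409, impact vy=-7.699
  bounce: vy ← 0.75·7.699 = 5.774
Arc 4: start y=0.000, vy=5.774 → t=1.178, apex=1.701, x_land=53.247, impact vy=-5.774
  bounce: vy ← 0.75·5.774 = 4.331
Arc 5: start y=0.000, vy=4.331 → t=0.884, apex=0.957, x_land=59.876, impact vy=-4.331
  bounce: vy ← 0.75·4.331 = 3.248
Arc 6: start y=0.000, vy=3.248 → t=0.663, apex=0.538, x_land=64.847, impact vy=-3.248
  bounce: vy ← 0.75·3.248 = 2.436
Arc 7: start y=0.000, vy=2.436 → t=0.497, apex=0.303, x_land=68.576, impact vy=-2.436
  bounce: vy ← 0.75·2.436 = 1.827

1 2.255 9.559 16.911
2 2.095 5.377 32.624
3 1.571 3.024 44.409
4 1.178 1.701 53.247
5 0.884 0.957 59.876
6 0.663 0.538 64.847
7 0.497 0.303 68.576
final: 68.576 1.827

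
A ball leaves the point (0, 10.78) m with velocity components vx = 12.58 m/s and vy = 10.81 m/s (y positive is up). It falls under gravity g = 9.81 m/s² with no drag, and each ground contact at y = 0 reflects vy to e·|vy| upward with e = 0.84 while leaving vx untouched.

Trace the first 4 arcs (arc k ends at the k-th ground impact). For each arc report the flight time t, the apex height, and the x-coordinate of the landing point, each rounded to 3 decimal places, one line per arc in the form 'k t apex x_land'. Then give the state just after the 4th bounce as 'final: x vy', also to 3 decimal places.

1 2.949 16.736 37.100
2 3.103 11.809 76.138
3 2.607 8.332 108.931
4 2.190 5.879 136.477
final: 136.477 9.022

Arc 1: start y=10.780, vy=10.810 → t=2.949, apex=16.736, x_land=37.100, impact vy=-18.121
  bounce: vy ← 0.84·18.121 = 15.221
Arc 2: start y=0.000, vy=15.221 → t=3.103, apex=11.809, x_land=76.138, impact vy=-15.221
  bounce: vy ← 0.84·15.221 = 12.786
Arc 3: start y=0.000, vy=12.786 → t=2.607, apex=8.332, x_land=108.931, impact vy=-12.786
  bounce: vy ← 0.84·12.786 = 10.740
Arc 4: start y=0.000, vy=10.740 → t=2.190, apex=5.879, x_land=136.477, impact vy=-10.740
  bounce: vy ← 0.84·10.740 = 9.022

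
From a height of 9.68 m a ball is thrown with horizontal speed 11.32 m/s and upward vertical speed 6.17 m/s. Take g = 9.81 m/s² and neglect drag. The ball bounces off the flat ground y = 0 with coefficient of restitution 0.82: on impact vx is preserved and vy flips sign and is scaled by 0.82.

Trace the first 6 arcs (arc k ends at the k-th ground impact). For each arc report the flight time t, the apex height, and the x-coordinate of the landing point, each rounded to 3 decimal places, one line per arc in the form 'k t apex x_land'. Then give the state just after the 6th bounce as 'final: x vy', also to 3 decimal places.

1 2.168 11.620 24.543
2 2.524 7.813 53.118
3 2.070 5.254 76.549
4 1.697 3.533 95.762
5 1.392 2.375 111.518
6 1.141 1.597 124.437
final: 124.437 4.590

Arc 1: start y=9.680, vy=6.170 → t=2.168, apex=11.620, x_land=24.543, impact vy=-15.099
  bounce: vy ← 0.82·15.099 = 12.381
Arc 2: start y=0.000, vy=12.381 → t=2.524, apex=7.813, x_land=53.118, impact vy=-12.381
  bounce: vy ← 0.82·12.381 = 10.153
Arc 3: start y=0.000, vy=10.153 → t=2.070, apex=5.254, x_land=76.549, impact vy=-10.153
  bounce: vy ← 0.82·10.153 = 8.325
Arc 4: start y=0.000, vy=8.325 → t=1.697, apex=3.533, x_land=95.762, impact vy=-8.325
  bounce: vy ← 0.82·8.325 = 6.827
Arc 5: start y=0.000, vy=6.827 → t=1.392, apex=2.375, x_land=111.518, impact vy=-6.827
  bounce: vy ← 0.82·6.827 = 5.598
Arc 6: start y=0.000, vy=5.598 → t=1.141, apex=1.597, x_land=124.437, impact vy=-5.598
  bounce: vy ← 0.82·5.598 = 4.590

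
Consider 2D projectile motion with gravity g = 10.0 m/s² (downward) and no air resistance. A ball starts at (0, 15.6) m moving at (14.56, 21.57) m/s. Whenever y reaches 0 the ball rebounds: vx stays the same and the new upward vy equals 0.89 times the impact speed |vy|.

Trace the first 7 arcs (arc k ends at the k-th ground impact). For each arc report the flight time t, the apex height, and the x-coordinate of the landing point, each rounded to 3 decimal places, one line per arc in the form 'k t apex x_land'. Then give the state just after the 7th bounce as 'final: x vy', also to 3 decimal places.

Arc 1: start y=15.600, vy=21.570 → t=4.945, apex=38.863, x_land=71.998, impact vy=-27.879
  bounce: vy ← 0.89·27.879 = 24.813
Arc 2: start y=0.000, vy=24.813 → t=4.963, apex=30.784, x_land=144.253, impact vy=-24.813
  bounce: vy ← 0.89·24.813 = 22.083
Arc 3: start y=0.000, vy=22.083 → t=4.417, apex=24.384, x_land=208.560, impact vy=-22.083
  bounce: vy ← 0.89·22.083 = 19.654
Arc 4: start y=0.000, vy=19.654 → t=3.931, apex=19.314, x_land=265.793, impact vy=-19.654
  bounce: vy ← 0.89·19.654 = 17.492
Arc 5: start y=0.000, vy=17.492 → t=3.498, apex=15.299, x_land=316.730, impact vy=-17.492
  bounce: vy ← 0.89·17.492 = 15.568
Arc 6: start y=0.000, vy=15.568 → t=3.114, apex=12.118, x_land=362.064, impact vy=-15.568
  bounce: vy ← 0.89·15.568 = 13.856
Arc 7: start y=0.000, vy=13.856 → t=2.771, apex=9.599, x_land=402.412, impact vy=-13.856
  bounce: vy ← 0.89·13.856 = 12.331

1 4.945 38.863 71.998
2 4.963 30.784 144.253
3 4.417 24.384 208.560
4 3.931 19.314 265.793
5 3.498 15.299 316.730
6 3.114 12.118 362.064
7 2.771 9.599 402.412
final: 402.412 12.331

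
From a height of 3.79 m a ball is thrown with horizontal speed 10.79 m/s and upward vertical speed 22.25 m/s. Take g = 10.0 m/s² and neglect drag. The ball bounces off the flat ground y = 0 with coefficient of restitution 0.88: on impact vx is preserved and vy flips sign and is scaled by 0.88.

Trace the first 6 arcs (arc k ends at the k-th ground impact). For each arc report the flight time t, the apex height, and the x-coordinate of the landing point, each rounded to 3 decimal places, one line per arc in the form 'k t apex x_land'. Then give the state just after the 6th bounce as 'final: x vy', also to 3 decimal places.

Arc 1: start y=3.790, vy=22.250 → t=4.614, apex=28.543, x_land=49.788, impact vy=-23.893
  bounce: vy ← 0.88·23.893 = 21.026
Arc 2: start y=0.000, vy=21.026 → t=4.205, apex=22.104, x_land=95.161, impact vy=-21.026
  bounce: vy ← 0.88·21.026 = 18.503
Arc 3: start y=0.000, vy=18.503 → t=3.701, apex=17.117, x_land=135.090, impact vy=-18.503
  bounce: vy ← 0.88·18.503 = 16.282
Arc 4: start y=0.000, vy=16.282 → t=3.256, apex=13.256, x_land=170.227, impact vy=-16.282
  bounce: vy ← 0.88·16.282 = 14.328
Arc 5: start y=0.000, vy=14.328 → t=2.866, apex=10.265, x_land=201.147, impact vy=-14.328
  bounce: vy ← 0.88·14.328 = 12.609
Arc 6: start y=0.000, vy=12.609 → t=2.522, apex=7.949, x_land=228.357, impact vy=-12.609
  bounce: vy ← 0.88·12.609 = 11.096

1 4.614 28.543 49.788
2 4.205 22.104 95.161
3 3.701 17.117 135.090
4 3.256 13.256 170.227
5 2.866 10.265 201.147
6 2.522 7.949 228.357
final: 228.357 11.096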